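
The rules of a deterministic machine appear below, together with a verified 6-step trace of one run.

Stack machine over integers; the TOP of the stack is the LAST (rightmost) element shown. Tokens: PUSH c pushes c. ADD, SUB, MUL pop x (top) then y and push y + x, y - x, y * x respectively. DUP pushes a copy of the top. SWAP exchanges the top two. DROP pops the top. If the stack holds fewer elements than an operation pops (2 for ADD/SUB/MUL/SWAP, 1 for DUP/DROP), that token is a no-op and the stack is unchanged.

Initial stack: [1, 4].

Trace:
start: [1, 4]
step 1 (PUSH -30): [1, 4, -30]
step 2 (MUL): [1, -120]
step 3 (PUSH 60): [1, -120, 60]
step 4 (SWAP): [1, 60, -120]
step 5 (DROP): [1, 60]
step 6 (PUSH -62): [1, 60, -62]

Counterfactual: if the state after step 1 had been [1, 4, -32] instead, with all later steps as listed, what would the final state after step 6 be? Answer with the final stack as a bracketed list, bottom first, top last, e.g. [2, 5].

state after step 1 := [1, 4, -32]
step 2 (MUL): [1, -128]
step 3 (PUSH 60): [1, -128, 60]
step 4 (SWAP): [1, 60, -128]
step 5 (DROP): [1, 60]
step 6 (PUSH -62): [1, 60, -62]

[1, 60, -62]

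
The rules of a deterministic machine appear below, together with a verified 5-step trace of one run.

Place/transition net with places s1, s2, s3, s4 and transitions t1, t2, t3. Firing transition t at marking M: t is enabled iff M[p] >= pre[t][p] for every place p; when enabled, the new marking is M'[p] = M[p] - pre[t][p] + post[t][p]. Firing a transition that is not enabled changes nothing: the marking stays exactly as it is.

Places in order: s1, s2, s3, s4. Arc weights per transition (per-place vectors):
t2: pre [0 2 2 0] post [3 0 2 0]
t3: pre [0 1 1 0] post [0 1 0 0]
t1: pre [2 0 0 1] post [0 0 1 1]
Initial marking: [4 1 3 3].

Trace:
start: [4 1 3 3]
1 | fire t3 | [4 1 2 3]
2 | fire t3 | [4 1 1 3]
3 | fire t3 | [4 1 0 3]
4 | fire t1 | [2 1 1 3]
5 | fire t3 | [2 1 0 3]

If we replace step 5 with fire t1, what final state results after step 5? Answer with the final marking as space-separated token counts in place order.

(re-executing from step 5 with the substitution; state before step 5: [2 1 1 3])
5 | fire t1 | [0 1 2 3]

0 1 2 3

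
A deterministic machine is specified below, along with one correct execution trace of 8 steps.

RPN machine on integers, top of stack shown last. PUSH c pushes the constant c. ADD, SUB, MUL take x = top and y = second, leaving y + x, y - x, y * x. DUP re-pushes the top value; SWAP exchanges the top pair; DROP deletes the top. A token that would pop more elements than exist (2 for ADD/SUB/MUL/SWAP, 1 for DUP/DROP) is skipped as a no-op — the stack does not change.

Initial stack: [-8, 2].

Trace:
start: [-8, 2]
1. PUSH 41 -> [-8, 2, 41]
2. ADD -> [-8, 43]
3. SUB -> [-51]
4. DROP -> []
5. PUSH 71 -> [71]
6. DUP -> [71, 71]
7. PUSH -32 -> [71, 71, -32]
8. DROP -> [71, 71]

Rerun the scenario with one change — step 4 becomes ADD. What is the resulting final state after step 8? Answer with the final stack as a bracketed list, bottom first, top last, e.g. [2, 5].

[-51, 71, 71]

(re-executing from step 4 with the substitution; state before step 4: [-51])
4. ADD -> [-51]
5. PUSH 71 -> [-51, 71]
6. DUP -> [-51, 71, 71]
7. PUSH -32 -> [-51, 71, 71, -32]
8. DROP -> [-51, 71, 71]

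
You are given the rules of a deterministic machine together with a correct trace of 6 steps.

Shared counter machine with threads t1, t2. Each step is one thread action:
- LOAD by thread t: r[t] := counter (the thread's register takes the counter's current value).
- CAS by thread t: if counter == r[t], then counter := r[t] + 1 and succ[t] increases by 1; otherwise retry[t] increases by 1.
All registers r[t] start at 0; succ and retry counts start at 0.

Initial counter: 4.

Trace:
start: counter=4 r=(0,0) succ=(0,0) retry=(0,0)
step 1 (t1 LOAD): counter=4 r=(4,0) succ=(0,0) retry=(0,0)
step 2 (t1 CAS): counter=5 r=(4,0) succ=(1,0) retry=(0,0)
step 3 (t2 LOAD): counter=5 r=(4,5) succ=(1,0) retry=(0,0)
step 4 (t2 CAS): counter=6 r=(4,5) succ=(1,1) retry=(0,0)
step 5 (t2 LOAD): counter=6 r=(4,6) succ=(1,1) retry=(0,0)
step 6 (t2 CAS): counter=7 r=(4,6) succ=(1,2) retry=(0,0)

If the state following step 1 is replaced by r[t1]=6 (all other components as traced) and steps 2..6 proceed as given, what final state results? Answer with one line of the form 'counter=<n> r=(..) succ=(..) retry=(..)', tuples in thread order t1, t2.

counter=6 r=(6,5) succ=(0,2) retry=(1,0)

state after step 1 := counter=4 r=(6,0) succ=(0,0) retry=(0,0)
step 2 (t1 CAS): counter=4 r=(6,0) succ=(0,0) retry=(1,0)
step 3 (t2 LOAD): counter=4 r=(6,4) succ=(0,0) retry=(1,0)
step 4 (t2 CAS): counter=5 r=(6,4) succ=(0,1) retry=(1,0)
step 5 (t2 LOAD): counter=5 r=(6,5) succ=(0,1) retry=(1,0)
step 6 (t2 CAS): counter=6 r=(6,5) succ=(0,2) retry=(1,0)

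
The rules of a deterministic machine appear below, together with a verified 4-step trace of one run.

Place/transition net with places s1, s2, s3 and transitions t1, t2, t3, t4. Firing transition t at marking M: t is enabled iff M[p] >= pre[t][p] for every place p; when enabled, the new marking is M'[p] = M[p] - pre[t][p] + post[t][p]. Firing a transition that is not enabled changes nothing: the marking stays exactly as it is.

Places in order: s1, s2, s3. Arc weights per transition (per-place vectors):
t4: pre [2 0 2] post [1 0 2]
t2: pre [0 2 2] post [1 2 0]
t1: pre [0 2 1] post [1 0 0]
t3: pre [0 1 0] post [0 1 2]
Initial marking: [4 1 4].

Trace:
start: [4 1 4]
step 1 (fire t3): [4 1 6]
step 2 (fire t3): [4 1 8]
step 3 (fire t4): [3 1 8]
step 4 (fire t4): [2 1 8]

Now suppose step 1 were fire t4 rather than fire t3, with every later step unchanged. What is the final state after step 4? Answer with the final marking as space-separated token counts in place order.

(re-executing from step 1 with the substitution; state before step 1: [4 1 4])
step 1 (fire t4): [3 1 4]
step 2 (fire t3): [3 1 6]
step 3 (fire t4): [2 1 6]
step 4 (fire t4): [1 1 6]

1 1 6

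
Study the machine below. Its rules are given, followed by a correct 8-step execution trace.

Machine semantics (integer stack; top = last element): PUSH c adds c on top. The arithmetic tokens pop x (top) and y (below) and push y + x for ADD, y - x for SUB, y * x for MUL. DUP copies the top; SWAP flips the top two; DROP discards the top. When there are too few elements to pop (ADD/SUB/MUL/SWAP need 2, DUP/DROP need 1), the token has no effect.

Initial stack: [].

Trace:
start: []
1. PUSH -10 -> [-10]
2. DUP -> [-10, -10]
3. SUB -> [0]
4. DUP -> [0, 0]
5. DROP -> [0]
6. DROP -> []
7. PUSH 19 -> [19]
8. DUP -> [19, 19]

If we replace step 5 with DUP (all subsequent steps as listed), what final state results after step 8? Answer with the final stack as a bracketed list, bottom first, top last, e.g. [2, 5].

(re-executing from step 5 with the substitution; state before step 5: [0, 0])
5. DUP -> [0, 0, 0]
6. DROP -> [0, 0]
7. PUSH 19 -> [0, 0, 19]
8. DUP -> [0, 0, 19, 19]

[0, 0, 19, 19]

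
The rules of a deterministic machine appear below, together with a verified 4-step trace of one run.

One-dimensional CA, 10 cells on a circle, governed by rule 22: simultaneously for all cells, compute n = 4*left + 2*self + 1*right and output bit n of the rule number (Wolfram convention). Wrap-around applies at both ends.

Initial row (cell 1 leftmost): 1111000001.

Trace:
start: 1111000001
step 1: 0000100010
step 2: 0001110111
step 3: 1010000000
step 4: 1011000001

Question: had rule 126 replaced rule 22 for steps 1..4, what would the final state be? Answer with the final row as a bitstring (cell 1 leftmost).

1011110111

(re-executing steps 1..4 under rule 126; state before step 1: 1111000001)
step 1: 0001100011
step 2: 1011110111
step 3: 1110011100
step 4: 1011110111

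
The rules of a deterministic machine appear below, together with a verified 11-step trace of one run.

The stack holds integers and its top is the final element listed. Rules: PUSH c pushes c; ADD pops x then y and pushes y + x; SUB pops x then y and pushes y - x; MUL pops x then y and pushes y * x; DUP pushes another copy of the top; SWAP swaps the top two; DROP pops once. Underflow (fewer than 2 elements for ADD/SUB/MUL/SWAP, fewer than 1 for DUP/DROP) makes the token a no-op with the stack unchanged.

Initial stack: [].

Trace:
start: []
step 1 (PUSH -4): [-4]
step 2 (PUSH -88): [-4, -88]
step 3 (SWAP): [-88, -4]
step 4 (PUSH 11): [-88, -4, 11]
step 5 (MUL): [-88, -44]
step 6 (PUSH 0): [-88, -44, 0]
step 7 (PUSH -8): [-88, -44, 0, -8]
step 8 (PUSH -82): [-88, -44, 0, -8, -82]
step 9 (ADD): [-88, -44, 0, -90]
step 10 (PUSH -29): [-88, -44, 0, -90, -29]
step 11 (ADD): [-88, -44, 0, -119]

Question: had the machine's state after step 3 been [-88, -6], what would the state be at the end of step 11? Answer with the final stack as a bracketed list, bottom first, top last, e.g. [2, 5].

state after step 3 := [-88, -6]
step 4 (PUSH 11): [-88, -6, 11]
step 5 (MUL): [-88, -66]
step 6 (PUSH 0): [-88, -66, 0]
step 7 (PUSH -8): [-88, -66, 0, -8]
step 8 (PUSH -82): [-88, -66, 0, -8, -82]
step 9 (ADD): [-88, -66, 0, -90]
step 10 (PUSH -29): [-88, -66, 0, -90, -29]
step 11 (ADD): [-88, -66, 0, -119]

[-88, -66, 0, -119]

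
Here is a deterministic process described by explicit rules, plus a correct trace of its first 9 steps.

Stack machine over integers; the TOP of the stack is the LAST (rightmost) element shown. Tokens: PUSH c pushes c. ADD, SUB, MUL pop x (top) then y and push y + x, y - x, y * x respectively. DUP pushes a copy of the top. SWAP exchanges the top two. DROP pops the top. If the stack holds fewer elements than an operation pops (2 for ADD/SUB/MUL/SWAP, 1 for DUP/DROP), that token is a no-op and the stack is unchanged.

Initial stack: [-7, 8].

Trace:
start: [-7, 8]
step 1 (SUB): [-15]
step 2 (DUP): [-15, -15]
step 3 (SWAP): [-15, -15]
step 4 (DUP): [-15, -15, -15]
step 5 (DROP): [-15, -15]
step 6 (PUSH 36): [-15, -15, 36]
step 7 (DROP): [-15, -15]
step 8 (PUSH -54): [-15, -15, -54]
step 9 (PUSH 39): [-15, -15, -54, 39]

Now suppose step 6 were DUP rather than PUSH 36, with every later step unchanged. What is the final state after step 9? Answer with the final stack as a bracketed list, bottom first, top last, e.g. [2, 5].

[-15, -15, -54, 39]

(re-executing from step 6 with the substitution; state before step 6: [-15, -15])
step 6 (DUP): [-15, -15, -15]
step 7 (DROP): [-15, -15]
step 8 (PUSH -54): [-15, -15, -54]
step 9 (PUSH 39): [-15, -15, -54, 39]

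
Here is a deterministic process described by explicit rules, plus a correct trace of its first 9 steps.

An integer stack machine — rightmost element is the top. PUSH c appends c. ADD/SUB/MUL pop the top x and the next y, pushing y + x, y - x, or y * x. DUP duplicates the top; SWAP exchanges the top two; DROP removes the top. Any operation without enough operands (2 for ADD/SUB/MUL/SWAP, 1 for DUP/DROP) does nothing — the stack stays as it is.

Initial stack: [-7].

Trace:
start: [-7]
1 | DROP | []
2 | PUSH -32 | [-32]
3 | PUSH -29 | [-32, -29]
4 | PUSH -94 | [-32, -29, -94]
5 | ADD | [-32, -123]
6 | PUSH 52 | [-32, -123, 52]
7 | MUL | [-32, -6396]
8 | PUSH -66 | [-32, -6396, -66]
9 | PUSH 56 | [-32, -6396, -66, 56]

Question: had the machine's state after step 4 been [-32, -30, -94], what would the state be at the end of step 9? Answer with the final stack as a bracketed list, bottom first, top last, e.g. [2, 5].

[-32, -6448, -66, 56]

state after step 4 := [-32, -30, -94]
5 | ADD | [-32, -124]
6 | PUSH 52 | [-32, -124, 52]
7 | MUL | [-32, -6448]
8 | PUSH -66 | [-32, -6448, -66]
9 | PUSH 56 | [-32, -6448, -66, 56]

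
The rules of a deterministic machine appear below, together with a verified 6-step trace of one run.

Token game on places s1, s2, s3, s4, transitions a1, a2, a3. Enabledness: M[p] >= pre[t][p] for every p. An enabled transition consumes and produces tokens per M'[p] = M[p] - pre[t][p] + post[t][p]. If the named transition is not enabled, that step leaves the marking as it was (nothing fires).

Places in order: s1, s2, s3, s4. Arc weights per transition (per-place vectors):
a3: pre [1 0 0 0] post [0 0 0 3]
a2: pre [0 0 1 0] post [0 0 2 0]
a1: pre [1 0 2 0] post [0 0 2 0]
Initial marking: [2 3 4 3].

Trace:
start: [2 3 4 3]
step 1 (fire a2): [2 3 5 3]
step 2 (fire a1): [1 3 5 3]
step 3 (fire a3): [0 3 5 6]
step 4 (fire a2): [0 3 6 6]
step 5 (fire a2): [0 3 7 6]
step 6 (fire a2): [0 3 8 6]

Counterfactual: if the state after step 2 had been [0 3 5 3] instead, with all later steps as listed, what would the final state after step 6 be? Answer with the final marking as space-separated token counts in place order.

0 3 8 3

state after step 2 := [0 3 5 3]
step 3 (fire a3): [0 3 5 3]
step 4 (fire a2): [0 3 6 3]
step 5 (fire a2): [0 3 7 3]
step 6 (fire a2): [0 3 8 3]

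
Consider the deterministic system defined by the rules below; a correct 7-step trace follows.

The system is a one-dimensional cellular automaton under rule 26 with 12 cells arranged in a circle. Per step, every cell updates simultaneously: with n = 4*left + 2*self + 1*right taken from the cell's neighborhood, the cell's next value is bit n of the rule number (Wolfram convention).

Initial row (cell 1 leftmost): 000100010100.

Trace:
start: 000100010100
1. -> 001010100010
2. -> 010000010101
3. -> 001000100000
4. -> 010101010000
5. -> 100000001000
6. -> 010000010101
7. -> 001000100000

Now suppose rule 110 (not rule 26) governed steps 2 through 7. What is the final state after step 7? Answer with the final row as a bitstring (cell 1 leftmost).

(re-executing steps 2..7 under rule 110; state before step 2: 001010100010)
2. -> 011111100110
3. -> 110000101110
4. -> 110001111011
5. -> 010011001110
6. -> 110111011010
7. -> 111101111111

111101111111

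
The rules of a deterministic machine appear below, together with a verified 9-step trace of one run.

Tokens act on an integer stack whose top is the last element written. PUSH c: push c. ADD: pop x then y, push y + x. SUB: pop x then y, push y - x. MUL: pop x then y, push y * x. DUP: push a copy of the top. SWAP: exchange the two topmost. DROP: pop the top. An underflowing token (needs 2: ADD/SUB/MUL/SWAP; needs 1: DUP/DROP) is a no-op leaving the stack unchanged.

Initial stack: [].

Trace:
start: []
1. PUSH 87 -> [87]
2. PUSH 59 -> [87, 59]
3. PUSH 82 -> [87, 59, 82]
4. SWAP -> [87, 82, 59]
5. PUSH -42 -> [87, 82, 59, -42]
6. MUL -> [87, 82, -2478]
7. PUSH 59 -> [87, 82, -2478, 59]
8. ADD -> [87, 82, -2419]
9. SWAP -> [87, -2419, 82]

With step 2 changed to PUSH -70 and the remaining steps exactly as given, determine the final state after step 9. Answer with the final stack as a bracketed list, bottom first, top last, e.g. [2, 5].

[87, 2999, 82]

(re-executing from step 2 with the substitution; state before step 2: [87])
2. PUSH -70 -> [87, -70]
3. PUSH 82 -> [87, -70, 82]
4. SWAP -> [87, 82, -70]
5. PUSH -42 -> [87, 82, -70, -42]
6. MUL -> [87, 82, 2940]
7. PUSH 59 -> [87, 82, 2940, 59]
8. ADD -> [87, 82, 2999]
9. SWAP -> [87, 2999, 82]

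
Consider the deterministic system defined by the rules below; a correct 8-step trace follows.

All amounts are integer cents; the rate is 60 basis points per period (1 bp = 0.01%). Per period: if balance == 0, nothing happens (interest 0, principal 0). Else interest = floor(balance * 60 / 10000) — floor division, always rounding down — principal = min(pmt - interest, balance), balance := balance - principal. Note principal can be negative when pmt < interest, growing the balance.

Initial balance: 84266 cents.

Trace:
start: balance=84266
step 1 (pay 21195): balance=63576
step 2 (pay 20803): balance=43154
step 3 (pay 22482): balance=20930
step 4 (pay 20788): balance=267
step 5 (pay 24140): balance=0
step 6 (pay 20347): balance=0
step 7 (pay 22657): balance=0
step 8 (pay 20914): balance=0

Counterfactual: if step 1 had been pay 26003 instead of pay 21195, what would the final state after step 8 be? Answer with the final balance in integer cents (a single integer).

0

(re-executing from step 1 with the substitution; state before step 1: balance=84266)
step 1 (pay 26003): balance=58768
step 2 (pay 20803): balance=38317
step 3 (pay 22482): balance=16064
step 4 (pay 20788): balance=0
step 5 (pay 24140): balance=0
step 6 (pay 20347): balance=0
step 7 (pay 22657): balance=0
step 8 (pay 20914): balance=0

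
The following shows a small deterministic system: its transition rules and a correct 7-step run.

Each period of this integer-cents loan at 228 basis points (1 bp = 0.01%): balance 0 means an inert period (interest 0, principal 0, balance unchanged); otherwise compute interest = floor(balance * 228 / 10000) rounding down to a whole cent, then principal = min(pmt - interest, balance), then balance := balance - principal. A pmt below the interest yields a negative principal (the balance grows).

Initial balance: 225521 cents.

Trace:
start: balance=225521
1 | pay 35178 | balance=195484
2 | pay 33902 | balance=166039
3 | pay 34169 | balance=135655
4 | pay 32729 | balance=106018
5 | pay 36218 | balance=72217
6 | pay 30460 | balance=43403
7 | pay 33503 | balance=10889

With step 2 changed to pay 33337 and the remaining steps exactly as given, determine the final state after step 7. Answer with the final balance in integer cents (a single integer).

(re-executing from step 2 with the substitution; state before step 2: balance=195484)
2 | pay 33337 | balance=166604
3 | pay 34169 | balance=136233
4 | pay 32729 | balance=106610
5 | pay 36218 | balance=72822
6 | pay 30460 | balance=44022
7 | pay 33503 | balance=11522

11522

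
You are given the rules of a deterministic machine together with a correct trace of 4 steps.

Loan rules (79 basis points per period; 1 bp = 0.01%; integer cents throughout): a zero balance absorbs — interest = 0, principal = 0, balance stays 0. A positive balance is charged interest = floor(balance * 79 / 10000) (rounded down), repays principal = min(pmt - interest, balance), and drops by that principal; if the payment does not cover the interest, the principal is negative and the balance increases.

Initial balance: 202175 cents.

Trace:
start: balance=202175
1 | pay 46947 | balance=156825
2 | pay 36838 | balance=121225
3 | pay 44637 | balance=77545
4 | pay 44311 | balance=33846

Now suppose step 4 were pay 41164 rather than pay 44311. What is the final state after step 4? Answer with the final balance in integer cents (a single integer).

36993

(re-executing from step 4 with the substitution; state before step 4: balance=77545)
4 | pay 41164 | balance=36993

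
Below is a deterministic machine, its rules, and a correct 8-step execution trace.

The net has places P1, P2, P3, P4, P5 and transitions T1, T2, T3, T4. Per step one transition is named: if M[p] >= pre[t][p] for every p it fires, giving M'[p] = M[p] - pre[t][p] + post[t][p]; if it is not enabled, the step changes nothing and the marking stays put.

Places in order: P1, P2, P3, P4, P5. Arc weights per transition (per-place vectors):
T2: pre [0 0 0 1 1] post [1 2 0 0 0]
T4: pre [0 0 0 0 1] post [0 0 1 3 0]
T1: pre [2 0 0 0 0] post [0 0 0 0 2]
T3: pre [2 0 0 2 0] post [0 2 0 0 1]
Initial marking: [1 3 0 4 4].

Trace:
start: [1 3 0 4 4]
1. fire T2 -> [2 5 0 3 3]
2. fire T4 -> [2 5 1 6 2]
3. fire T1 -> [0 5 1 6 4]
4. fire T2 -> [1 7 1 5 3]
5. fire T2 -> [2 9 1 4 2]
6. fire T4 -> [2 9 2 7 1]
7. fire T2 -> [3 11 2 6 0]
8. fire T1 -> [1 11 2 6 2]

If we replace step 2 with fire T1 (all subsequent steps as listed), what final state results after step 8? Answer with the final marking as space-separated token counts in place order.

1 11 1 3 3

(re-executing from step 2 with the substitution; state before step 2: [2 5 0 3 3])
2. fire T1 -> [0 5 0 3 5]
3. fire T1 -> [0 5 0 3 5]
4. fire T2 -> [1 7 0 2 4]
5. fire T2 -> [2 9 0 1 3]
6. fire T4 -> [2 9 1 4 2]
7. fire T2 -> [3 11 1 3 1]
8. fire T1 -> [1 11 1 3 3]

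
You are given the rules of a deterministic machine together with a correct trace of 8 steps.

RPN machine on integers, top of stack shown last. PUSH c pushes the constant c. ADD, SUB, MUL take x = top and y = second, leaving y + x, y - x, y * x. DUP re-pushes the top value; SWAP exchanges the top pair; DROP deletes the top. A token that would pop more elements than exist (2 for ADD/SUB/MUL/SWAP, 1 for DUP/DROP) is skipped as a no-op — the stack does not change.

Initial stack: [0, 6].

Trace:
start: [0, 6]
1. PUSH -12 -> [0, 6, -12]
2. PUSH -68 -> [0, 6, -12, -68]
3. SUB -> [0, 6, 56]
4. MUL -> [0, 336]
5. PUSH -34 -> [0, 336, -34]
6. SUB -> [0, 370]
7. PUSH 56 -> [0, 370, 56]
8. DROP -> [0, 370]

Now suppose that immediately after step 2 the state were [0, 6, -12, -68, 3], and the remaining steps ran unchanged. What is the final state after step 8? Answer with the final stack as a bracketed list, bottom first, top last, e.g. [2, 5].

state after step 2 := [0, 6, -12, -68, 3]
3. SUB -> [0, 6, -12, -71]
4. MUL -> [0, 6, 852]
5. PUSH -34 -> [0, 6, 852, -34]
6. SUB -> [0, 6, 886]
7. PUSH 56 -> [0, 6, 886, 56]
8. DROP -> [0, 6, 886]

[0, 6, 886]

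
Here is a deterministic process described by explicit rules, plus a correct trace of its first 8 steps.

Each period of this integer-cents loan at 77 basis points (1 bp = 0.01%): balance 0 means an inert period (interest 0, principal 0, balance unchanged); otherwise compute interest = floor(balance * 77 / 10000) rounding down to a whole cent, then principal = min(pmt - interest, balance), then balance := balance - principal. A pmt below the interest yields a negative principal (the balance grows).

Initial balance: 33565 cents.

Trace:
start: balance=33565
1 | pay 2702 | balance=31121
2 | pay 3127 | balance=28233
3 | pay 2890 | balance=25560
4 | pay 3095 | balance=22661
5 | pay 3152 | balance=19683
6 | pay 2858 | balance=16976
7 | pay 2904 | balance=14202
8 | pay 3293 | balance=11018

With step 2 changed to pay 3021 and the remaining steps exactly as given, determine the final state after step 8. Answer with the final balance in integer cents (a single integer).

(re-executing from step 2 with the substitution; state before step 2: balance=31121)
2 | pay 3021 | balance=28339
3 | pay 2890 | balance=25667
4 | pay 3095 | balance=22769
5 | pay 3152 | balance=19792
6 | pay 2858 | balance=17086
7 | pay 2904 | balance=14313
8 | pay 3293 | balance=11130

11130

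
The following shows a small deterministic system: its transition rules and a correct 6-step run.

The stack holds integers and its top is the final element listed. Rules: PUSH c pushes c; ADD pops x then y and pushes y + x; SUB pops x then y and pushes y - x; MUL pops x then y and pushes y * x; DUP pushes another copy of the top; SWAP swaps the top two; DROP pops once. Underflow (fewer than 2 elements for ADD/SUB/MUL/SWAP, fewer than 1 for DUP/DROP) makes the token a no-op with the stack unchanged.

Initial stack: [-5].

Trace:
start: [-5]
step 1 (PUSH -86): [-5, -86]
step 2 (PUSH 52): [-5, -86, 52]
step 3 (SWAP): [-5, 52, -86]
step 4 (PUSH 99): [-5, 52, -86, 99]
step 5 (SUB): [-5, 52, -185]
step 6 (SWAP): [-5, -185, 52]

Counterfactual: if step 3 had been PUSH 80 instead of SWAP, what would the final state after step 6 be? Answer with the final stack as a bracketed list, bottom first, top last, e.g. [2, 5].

[-5, -86, -19, 52]

(re-executing from step 3 with the substitution; state before step 3: [-5, -86, 52])
step 3 (PUSH 80): [-5, -86, 52, 80]
step 4 (PUSH 99): [-5, -86, 52, 80, 99]
step 5 (SUB): [-5, -86, 52, -19]
step 6 (SWAP): [-5, -86, -19, 52]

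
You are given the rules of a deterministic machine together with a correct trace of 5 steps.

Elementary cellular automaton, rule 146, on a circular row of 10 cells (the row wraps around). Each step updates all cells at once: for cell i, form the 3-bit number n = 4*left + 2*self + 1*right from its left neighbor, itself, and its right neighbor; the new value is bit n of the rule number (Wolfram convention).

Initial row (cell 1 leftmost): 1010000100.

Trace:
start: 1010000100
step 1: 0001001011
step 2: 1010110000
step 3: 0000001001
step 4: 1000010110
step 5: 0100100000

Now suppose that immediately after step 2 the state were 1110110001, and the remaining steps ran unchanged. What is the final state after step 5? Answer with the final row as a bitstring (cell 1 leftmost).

0101101000

state after step 2 := 1110110001
step 3: 1100001010
step 4: 0010010000
step 5: 0101101000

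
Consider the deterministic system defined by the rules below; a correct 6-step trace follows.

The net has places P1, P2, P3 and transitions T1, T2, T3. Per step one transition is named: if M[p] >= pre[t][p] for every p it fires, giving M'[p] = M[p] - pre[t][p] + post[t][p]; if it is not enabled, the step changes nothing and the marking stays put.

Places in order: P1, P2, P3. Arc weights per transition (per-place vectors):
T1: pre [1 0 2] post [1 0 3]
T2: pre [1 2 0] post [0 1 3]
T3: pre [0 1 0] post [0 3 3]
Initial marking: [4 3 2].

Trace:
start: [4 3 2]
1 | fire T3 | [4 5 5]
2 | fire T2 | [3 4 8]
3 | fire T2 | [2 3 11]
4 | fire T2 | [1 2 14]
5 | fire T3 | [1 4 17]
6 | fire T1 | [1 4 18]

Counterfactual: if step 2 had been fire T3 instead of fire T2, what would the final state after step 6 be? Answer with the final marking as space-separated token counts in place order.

2 7 18

(re-executing from step 2 with the substitution; state before step 2: [4 5 5])
2 | fire T3 | [4 7 8]
3 | fire T2 | [3 6 11]
4 | fire T2 | [2 5 14]
5 | fire T3 | [2 7 17]
6 | fire T1 | [2 7 18]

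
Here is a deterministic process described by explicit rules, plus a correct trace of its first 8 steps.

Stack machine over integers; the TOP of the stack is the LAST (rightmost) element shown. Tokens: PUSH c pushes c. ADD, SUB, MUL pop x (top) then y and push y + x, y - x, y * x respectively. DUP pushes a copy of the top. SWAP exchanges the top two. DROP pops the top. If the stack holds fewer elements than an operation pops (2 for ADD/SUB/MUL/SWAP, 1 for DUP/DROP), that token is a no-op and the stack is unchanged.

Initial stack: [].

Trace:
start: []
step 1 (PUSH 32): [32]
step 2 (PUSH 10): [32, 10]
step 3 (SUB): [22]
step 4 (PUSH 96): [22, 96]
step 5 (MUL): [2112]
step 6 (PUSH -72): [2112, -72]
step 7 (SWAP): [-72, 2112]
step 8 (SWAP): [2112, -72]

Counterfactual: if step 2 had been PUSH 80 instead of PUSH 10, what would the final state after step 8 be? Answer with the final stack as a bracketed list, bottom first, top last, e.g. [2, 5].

[-4608, -72]

(re-executing from step 2 with the substitution; state before step 2: [32])
step 2 (PUSH 80): [32, 80]
step 3 (SUB): [-48]
step 4 (PUSH 96): [-48, 96]
step 5 (MUL): [-4608]
step 6 (PUSH -72): [-4608, -72]
step 7 (SWAP): [-72, -4608]
step 8 (SWAP): [-4608, -72]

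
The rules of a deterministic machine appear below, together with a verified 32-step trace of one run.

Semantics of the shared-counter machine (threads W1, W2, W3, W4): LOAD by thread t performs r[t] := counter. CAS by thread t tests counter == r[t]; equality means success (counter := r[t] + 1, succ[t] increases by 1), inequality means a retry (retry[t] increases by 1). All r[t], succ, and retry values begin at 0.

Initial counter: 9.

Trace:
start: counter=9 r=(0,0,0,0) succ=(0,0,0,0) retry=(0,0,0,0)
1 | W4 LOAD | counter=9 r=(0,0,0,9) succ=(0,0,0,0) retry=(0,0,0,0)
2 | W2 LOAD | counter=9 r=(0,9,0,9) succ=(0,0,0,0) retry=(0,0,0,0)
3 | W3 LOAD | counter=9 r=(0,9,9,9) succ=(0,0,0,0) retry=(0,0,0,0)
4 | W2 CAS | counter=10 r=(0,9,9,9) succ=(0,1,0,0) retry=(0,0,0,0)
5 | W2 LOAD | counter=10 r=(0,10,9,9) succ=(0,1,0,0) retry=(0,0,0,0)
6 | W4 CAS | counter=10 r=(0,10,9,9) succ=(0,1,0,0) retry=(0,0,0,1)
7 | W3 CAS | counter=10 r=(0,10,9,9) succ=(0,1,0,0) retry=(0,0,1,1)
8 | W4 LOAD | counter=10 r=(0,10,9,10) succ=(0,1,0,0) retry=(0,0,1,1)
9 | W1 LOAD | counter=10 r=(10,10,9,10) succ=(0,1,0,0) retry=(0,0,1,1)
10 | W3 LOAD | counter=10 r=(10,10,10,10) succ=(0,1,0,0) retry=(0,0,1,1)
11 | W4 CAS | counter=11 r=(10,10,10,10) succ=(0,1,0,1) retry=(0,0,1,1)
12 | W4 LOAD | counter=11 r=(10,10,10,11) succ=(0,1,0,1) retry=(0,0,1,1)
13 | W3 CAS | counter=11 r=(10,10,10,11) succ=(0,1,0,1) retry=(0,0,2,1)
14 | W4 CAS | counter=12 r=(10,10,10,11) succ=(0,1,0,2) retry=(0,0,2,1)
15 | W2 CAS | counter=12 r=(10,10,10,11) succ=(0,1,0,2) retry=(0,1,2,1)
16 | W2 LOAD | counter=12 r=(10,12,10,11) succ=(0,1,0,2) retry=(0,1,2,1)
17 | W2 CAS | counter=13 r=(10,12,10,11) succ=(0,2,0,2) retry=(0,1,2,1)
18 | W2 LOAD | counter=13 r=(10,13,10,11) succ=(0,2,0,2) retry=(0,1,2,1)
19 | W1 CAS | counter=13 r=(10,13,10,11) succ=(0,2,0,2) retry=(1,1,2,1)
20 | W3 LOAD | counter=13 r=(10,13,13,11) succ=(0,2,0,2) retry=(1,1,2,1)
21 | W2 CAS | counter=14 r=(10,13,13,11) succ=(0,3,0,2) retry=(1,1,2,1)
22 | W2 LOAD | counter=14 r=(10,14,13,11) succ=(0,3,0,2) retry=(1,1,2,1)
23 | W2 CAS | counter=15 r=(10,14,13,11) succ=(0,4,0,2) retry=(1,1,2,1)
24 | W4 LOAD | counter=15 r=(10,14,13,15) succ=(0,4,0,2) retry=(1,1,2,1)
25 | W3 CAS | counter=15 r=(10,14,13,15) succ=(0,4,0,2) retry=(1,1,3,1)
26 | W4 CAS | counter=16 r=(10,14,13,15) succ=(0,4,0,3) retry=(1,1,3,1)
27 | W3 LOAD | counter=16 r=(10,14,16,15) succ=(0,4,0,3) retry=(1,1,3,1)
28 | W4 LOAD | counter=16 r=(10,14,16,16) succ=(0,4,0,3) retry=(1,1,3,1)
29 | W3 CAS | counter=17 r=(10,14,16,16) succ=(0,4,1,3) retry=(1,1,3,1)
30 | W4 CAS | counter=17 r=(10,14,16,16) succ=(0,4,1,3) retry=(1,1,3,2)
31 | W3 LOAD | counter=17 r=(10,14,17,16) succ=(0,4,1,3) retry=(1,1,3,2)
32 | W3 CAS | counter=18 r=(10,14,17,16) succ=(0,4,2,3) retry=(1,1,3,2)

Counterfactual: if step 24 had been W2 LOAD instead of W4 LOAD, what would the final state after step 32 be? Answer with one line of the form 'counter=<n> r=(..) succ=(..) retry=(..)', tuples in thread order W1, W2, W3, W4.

counter=17 r=(10,15,16,15) succ=(0,4,2,2) retry=(1,1,3,3)

(re-executing from step 24 with the substitution; state before step 24: counter=15 r=(10,14,13,11) succ=(0,4,0,2) retry=(1,1,2,1))
24 | W2 LOAD | counter=15 r=(10,15,13,11) succ=(0,4,0,2) retry=(1,1,2,1)
25 | W3 CAS | counter=15 r=(10,15,13,11) succ=(0,4,0,2) retry=(1,1,3,1)
26 | W4 CAS | counter=15 r=(10,15,13,11) succ=(0,4,0,2) retry=(1,1,3,2)
27 | W3 LOAD | counter=15 r=(10,15,15,11) succ=(0,4,0,2) retry=(1,1,3,2)
28 | W4 LOAD | counter=15 r=(10,15,15,15) succ=(0,4,0,2) retry=(1,1,3,2)
29 | W3 CAS | counter=16 r=(10,15,15,15) succ=(0,4,1,2) retry=(1,1,3,2)
30 | W4 CAS | counter=16 r=(10,15,15,15) succ=(0,4,1,2) retry=(1,1,3,3)
31 | W3 LOAD | counter=16 r=(10,15,16,15) succ=(0,4,1,2) retry=(1,1,3,3)
32 | W3 CAS | counter=17 r=(10,15,16,15) succ=(0,4,2,2) retry=(1,1,3,3)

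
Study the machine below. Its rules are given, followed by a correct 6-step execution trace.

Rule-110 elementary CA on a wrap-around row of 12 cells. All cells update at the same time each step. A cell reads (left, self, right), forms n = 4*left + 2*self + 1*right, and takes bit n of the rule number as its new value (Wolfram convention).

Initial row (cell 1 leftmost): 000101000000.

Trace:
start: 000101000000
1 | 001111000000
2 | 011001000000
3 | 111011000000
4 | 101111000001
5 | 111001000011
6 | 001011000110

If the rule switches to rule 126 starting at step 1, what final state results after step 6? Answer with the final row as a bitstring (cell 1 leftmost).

000111000000

(re-executing steps 1..6 under rule 126; state before step 1: 000101000000)
1 | 001111100000
2 | 011000110000
3 | 111101111000
4 | 100111001101
5 | 111101111111
6 | 000111000000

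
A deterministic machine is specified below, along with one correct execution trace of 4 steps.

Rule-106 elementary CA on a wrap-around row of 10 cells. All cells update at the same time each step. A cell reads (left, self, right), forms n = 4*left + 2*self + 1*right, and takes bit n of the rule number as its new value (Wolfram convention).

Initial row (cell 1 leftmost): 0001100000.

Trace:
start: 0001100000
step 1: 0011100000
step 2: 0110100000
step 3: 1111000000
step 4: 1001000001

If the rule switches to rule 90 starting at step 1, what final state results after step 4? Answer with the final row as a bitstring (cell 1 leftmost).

1000000111

(re-executing steps 1..4 under rule 90; state before step 1: 0001100000)
step 1: 0011110000
step 2: 0110011000
step 3: 1111111100
step 4: 1000000111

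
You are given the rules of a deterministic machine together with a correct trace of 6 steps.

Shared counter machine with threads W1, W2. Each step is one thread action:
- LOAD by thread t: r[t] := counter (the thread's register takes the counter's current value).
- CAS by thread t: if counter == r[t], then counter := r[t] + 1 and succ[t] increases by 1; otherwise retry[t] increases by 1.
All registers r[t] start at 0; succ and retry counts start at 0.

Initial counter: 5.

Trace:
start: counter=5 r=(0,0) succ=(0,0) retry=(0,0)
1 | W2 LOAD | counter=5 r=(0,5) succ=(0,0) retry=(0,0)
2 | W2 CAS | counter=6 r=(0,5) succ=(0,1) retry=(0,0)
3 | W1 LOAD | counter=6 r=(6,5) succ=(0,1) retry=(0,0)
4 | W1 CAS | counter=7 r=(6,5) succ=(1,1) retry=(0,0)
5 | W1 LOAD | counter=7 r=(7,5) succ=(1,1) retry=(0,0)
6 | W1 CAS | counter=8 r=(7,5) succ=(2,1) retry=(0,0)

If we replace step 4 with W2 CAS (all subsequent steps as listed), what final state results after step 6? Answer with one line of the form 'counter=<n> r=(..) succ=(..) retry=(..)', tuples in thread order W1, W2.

(re-executing from step 4 with the substitution; state before step 4: counter=6 r=(6,5) succ=(0,1) retry=(0,0))
4 | W2 CAS | counter=6 r=(6,5) succ=(0,1) retry=(0,1)
5 | W1 LOAD | counter=6 r=(6,5) succ=(0,1) retry=(0,1)
6 | W1 CAS | counter=7 r=(6,5) succ=(1,1) retry=(0,1)

counter=7 r=(6,5) succ=(1,1) retry=(0,1)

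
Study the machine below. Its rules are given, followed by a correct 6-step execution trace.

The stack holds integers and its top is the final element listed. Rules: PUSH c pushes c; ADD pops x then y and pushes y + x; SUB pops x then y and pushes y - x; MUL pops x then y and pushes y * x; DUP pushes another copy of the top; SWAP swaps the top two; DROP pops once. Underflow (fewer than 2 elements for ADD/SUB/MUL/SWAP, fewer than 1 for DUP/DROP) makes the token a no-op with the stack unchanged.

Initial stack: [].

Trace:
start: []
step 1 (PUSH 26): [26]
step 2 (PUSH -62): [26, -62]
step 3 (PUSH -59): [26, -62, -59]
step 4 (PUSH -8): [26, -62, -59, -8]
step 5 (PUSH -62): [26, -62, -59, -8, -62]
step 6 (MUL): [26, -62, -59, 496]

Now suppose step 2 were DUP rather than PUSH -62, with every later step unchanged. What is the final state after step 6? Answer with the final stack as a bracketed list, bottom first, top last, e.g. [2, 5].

(re-executing from step 2 with the substitution; state before step 2: [26])
step 2 (DUP): [26, 26]
step 3 (PUSH -59): [26, 26, -59]
step 4 (PUSH -8): [26, 26, -59, -8]
step 5 (PUSH -62): [26, 26, -59, -8, -62]
step 6 (MUL): [26, 26, -59, 496]

[26, 26, -59, 496]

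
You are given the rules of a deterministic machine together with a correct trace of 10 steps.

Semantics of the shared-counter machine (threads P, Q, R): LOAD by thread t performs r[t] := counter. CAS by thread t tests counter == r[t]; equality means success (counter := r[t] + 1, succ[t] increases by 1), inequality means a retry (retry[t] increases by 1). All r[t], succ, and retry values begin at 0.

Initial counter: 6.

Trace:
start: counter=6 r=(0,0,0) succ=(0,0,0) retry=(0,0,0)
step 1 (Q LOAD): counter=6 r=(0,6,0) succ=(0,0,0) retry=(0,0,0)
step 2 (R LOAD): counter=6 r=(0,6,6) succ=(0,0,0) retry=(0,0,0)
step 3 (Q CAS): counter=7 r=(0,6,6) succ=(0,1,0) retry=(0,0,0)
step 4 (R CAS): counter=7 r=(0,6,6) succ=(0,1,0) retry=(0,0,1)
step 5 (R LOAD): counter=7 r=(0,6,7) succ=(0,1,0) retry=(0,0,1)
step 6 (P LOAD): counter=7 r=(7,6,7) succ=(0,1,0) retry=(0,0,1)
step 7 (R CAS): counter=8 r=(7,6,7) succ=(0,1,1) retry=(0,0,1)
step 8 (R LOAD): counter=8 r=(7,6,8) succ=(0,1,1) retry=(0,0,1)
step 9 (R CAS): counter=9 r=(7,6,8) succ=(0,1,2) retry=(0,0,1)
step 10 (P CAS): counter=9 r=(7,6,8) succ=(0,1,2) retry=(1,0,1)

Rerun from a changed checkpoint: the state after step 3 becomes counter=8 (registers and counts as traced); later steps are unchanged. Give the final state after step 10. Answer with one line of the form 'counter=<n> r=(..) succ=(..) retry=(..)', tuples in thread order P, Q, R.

state after step 3 := counter=8 r=(0,6,6) succ=(0,1,0) retry=(0,0,0)
step 4 (R CAS): counter=8 r=(0,6,6) succ=(0,1,0) retry=(0,0,1)
step 5 (R LOAD): counter=8 r=(0,6,8) succ=(0,1,0) retry=(0,0,1)
step 6 (P LOAD): counter=8 r=(8,6,8) succ=(0,1,0) retry=(0,0,1)
step 7 (R CAS): counter=9 r=(8,6,8) succ=(0,1,1) retry=(0,0,1)
step 8 (R LOAD): counter=9 r=(8,6,9) succ=(0,1,1) retry=(0,0,1)
step 9 (R CAS): counter=10 r=(8,6,9) succ=(0,1,2) retry=(0,0,1)
step 10 (P CAS): counter=10 r=(8,6,9) succ=(0,1,2) retry=(1,0,1)

counter=10 r=(8,6,9) succ=(0,1,2) retry=(1,0,1)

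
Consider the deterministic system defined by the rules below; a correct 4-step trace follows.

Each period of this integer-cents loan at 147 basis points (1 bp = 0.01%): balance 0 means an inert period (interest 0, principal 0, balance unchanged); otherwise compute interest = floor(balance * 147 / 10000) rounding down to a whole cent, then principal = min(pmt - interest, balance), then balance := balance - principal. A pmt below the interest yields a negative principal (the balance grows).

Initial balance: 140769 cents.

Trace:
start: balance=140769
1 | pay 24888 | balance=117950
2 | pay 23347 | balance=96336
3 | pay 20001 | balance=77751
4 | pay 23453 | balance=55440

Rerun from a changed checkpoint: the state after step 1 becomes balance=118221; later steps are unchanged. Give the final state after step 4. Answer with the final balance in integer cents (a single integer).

state after step 1 := balance=118221
2 | pay 23347 | balance=96611
3 | pay 20001 | balance=78030
4 | pay 23453 | balance=55724

55724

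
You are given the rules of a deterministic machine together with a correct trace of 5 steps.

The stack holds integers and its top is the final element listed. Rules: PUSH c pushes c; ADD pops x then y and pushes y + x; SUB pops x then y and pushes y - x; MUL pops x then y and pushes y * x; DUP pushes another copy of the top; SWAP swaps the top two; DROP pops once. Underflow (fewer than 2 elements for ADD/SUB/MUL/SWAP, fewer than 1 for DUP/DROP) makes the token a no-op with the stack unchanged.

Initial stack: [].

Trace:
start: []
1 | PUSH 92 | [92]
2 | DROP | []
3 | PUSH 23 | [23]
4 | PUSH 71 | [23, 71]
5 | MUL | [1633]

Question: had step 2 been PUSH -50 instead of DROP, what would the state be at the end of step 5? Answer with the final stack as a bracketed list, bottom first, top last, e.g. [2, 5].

(re-executing from step 2 with the substitution; state before step 2: [92])
2 | PUSH -50 | [92, -50]
3 | PUSH 23 | [92, -50, 23]
4 | PUSH 71 | [92, -50, 23, 71]
5 | MUL | [92, -50, 1633]

[92, -50, 1633]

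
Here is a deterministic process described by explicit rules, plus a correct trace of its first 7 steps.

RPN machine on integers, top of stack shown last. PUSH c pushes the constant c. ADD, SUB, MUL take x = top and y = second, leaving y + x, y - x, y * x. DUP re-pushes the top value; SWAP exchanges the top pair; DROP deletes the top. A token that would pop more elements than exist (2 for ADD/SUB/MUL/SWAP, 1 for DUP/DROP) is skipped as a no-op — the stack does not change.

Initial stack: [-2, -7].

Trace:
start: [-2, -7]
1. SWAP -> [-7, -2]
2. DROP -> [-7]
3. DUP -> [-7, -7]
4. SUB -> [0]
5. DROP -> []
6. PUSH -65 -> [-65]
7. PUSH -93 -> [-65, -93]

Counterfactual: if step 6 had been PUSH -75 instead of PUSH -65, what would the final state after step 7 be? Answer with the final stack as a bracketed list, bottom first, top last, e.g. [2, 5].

(re-executing from step 6 with the substitution; state before step 6: [])
6. PUSH -75 -> [-75]
7. PUSH -93 -> [-75, -93]

[-75, -93]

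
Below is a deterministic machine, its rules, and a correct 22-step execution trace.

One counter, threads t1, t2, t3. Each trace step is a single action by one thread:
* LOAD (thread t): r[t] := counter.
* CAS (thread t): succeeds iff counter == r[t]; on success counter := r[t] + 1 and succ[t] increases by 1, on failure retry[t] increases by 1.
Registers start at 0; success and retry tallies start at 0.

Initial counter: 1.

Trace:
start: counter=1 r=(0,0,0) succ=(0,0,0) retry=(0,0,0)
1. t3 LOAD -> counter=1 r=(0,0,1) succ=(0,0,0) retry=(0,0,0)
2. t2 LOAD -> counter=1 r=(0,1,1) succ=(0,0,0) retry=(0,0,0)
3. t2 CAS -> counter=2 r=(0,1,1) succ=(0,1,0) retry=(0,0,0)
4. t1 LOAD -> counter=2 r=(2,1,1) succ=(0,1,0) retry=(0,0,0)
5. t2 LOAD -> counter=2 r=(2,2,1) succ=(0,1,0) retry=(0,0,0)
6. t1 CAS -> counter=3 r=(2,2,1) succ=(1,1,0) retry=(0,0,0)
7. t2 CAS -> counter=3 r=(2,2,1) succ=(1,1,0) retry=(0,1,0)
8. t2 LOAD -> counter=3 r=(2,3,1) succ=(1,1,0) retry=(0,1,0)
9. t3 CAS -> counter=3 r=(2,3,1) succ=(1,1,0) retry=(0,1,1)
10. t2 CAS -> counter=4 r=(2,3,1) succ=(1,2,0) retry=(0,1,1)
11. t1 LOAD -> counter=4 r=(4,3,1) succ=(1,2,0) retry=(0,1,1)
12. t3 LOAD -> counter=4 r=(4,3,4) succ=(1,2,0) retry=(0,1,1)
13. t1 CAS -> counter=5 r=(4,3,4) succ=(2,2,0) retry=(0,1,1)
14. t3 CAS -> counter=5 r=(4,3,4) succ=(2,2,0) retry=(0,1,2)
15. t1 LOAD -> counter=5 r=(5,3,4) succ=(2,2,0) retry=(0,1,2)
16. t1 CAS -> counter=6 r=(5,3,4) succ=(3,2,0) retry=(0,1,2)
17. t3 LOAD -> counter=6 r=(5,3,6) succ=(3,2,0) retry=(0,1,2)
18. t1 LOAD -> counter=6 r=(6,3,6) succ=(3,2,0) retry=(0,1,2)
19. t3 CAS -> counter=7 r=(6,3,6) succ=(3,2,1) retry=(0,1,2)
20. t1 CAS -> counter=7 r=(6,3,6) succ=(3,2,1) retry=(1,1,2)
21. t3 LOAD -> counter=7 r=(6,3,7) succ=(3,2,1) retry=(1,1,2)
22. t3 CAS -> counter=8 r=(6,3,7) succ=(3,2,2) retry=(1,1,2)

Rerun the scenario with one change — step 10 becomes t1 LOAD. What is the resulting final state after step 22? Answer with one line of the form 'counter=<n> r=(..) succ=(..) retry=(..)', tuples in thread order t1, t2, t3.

(re-executing from step 10 with the substitution; state before step 10: counter=3 r=(2,3,1) succ=(1,1,0) retry=(0,1,1))
10. t1 LOAD -> counter=3 r=(3,3,1) succ=(1,1,0) retry=(0,1,1)
11. t1 LOAD -> counter=3 r=(3,3,1) succ=(1,1,0) retry=(0,1,1)
12. t3 LOAD -> counter=3 r=(3,3,3) succ=(1,1,0) retry=(0,1,1)
13. t1 CAS -> counter=4 r=(3,3,3) succ=(2,1,0) retry=(0,1,1)
14. t3 CAS -> counter=4 r=(3,3,3) succ=(2,1,0) retry=(0,1,2)
15. t1 LOAD -> counter=4 r=(4,3,3) succ=(2,1,0) retry=(0,1,2)
16. t1 CAS -> counter=5 r=(4,3,3) succ=(3,1,0) retry=(0,1,2)
17. t3 LOAD -> counter=5 r=(4,3,5) succ=(3,1,0) retry=(0,1,2)
18. t1 LOAD -> counter=5 r=(5,3,5) succ=(3,1,0) retry=(0,1,2)
19. t3 CAS -> counter=6 r=(5,3,5) succ=(3,1,1) retry=(0,1,2)
20. t1 CAS -> counter=6 r=(5,3,5) succ=(3,1,1) retry=(1,1,2)
21. t3 LOAD -> counter=6 r=(5,3,6) succ=(3,1,1) retry=(1,1,2)
22. t3 CAS -> counter=7 r=(5,3,6) succ=(3,1,2) retry=(1,1,2)

counter=7 r=(5,3,6) succ=(3,1,2) retry=(1,1,2)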